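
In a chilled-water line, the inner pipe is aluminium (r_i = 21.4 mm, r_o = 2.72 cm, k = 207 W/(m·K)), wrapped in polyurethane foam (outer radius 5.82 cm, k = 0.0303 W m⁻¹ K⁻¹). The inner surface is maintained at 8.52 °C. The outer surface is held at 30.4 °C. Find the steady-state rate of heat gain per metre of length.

Q' = 5.48 W/m

Series thermal resistances, inner to outer:
  R'_aluminium = ln(0.0272/0.0214)/(2πk) = 0.2398/(2π·207) = 1.844×10^-4 m·K/W
  R'_polyurethane foam = ln(0.0582/0.0272)/(2πk) = 0.7607/(2π·0.0303) = 3.996 m·K/W
ΣR = 1.844×10^-4 + 3.996 = 3.996 m·K/W
Q' = ΔT/ΣR = (8.52 °C − 30.4 °C)/3.996 = -5.48 W/m
(Negative Q' ⇒ heat flows inward; heat gain = 5.48 W/m.)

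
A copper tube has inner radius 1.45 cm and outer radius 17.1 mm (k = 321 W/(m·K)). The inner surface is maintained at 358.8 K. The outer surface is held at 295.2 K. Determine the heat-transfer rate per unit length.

Q' = 778 kW/m

Q' = 2πk·ΔT/ln(r₂/r₁) = 2π × 321 × 63.6 / ln(0.0171/0.0145) = 7.78×10^5 W/m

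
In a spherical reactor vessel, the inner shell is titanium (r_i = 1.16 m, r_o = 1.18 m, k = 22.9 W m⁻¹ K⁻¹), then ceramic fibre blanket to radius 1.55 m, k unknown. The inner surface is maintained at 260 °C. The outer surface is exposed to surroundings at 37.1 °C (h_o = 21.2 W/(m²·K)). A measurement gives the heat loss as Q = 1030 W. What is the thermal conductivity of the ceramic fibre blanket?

k = 0.0749 W/m·K

ΣR = ΔT/Q = |260 − 37.1|/1030 = 0.2164 K/W
Known resistances:
  R_titanium = (1/1.16 − 1/1.18)/(4πk) = 0.01461/(4π·22.9) = 5.077×10^-5 K/W
  R_conv,out = 1/(4πr²h) = 1/(4π·1.55²·21.2) = 0.001562 K/W
R_ceramic fibre blanket = ΣR − ΣR_known = 0.2164 − 0.001613 = 0.2148 K/W
(1/r₁−1/r₂)/(4πk) = 0.2148 ⇒ k = 0.2023/(4π·0.2148) = 0.0749 W/m·K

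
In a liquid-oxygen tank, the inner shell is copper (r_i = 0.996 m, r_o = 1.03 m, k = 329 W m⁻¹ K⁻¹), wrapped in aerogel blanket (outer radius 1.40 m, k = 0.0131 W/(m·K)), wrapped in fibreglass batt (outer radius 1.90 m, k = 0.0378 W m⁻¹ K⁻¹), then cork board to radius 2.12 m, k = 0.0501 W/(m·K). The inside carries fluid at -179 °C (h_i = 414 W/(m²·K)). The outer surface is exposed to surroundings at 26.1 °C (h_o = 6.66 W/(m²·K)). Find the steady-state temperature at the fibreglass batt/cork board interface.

Treat each layer as a resistance in series:
  R_conv,in = 1/(4πr²h) = 1/(4π·0.996²·414) = 1.938×10^-4 K/W
  R_copper = (1/0.996 − 1/1.03)/(4πk) = 0.03314/(4π·329) = 8.016×10^-6 K/W
  R_aerogel blanket = (1/1.03 − 1/1.40)/(4πk) = 0.2566/(4π·0.0131) = 1.559 K/W
  R_fibreglass batt = (1/1.40 − 1/1.90)/(4πk) = 0.1880/(4π·0.0378) = 0.3957 K/W
  R_cork board = (1/1.90 − 1/2.12)/(4πk) = 0.05462/(4π·0.0501) = 0.08675 K/W
  R_conv,out = 1/(4πr²h) = 1/(4π·2.12²·6.66) = 0.002659 K/W
ΣR = 1.938×10^-4 + 8.016×10^-6 + 1.559 + 0.3957 + 0.08675 + 0.002659 = 2.044 K/W
Q = ΔT/ΣR = (-179 °C − 26.1 °C)/2.044 = -100.3 W
From the inner boundary to the fibreglass batt/cork board interface, ΣR_partial = 1.955 K/W.
T_interface = T_in − Q·ΣR_partial = -179 °C − (-100.3)(1.955) = 17.1 °C

T = 17.1 °C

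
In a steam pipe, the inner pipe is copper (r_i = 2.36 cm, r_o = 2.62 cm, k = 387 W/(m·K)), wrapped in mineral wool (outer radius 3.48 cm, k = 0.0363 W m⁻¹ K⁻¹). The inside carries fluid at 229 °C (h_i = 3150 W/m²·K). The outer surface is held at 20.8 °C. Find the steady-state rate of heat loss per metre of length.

Resistance network (inner→outer):
  R'_conv,in = 1/(2πr h) = 1/(2π·0.0236·3150) = 0.002141 m·K/W
  R'_copper = ln(0.0262/0.0236)/(2πk) = 0.1045/(2π·387) = 4.298×10^-5 m·K/W
  R'_mineral wool = ln(0.0348/0.0262)/(2πk) = 0.2839/(2π·0.0363) = 1.245 m·K/W
ΣR = 0.002141 + 4.298×10^-5 + 1.245 = 1.247 m·K/W
Q' = ΔT/ΣR = (229 °C − 20.8 °C)/1.247 = 167 W/m

Q' = 167 W/m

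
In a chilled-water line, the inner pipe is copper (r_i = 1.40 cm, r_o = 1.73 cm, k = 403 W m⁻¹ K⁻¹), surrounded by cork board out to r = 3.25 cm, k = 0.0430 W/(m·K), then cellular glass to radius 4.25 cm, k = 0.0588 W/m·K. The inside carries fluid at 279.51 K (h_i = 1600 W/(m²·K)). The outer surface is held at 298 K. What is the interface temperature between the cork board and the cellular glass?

T = 293.6 K

Series thermal resistances, inner to outer:
  R'_conv,in = 1/(2πr h) = 1/(2π·0.0140·1600) = 0.007105 m·K/W
  R'_copper = ln(0.0173/0.0140)/(2πk) = 0.2116/(2π·403) = 8.359×10^-5 m·K/W
  R'_cork board = ln(0.0325/0.0173)/(2πk) = 0.6305/(2π·0.0430) = 2.334 m·K/W
  R'_cellular glass = ln(0.0425/0.0325)/(2πk) = 0.2683/(2π·0.0588) = 0.7261 m·K/W
ΣR = 0.007105 + 8.359×10^-5 + 2.334 + 0.7261 = 3.067 m·K/W
Q' = ΔT/ΣR = (279.51 K − 298 K)/3.067 = -6.029 W/m
From the inner boundary to the cork board/cellular glass interface, ΣR_partial = 2.341 m·K/W.
T_interface = T_in − Q'·ΣR_partial = 279.51 K − (-6.029)(2.341) = 293.6 K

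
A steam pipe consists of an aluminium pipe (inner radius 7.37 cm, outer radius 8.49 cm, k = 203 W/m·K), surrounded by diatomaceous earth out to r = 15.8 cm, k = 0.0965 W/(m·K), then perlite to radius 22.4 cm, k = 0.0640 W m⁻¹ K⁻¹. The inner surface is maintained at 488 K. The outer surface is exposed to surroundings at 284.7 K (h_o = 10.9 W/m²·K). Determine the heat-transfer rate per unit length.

Resistance network (inner→outer):
  R'_aluminium = ln(0.0849/0.0737)/(2πk) = 0.1415/(2π·203) = 1.109×10^-4 m·K/W
  R'_diatomaceous earth = ln(0.158/0.0849)/(2πk) = 0.6211/(2π·0.0965) = 1.024 m·K/W
  R'_perlite = ln(0.224/0.158)/(2πk) = 0.3491/(2π·0.0640) = 0.8680 m·K/W
  R'_conv,out = 1/(2πr h) = 1/(2π·0.224·10.9) = 0.06518 m·K/W
ΣR = 1.109×10^-4 + 1.024 + 0.8680 + 0.06518 = 1.957 m·K/W
Q' = ΔT/ΣR = (488 K − 284.7 K)/1.957 = 104 W/m

Q' = 104 W/m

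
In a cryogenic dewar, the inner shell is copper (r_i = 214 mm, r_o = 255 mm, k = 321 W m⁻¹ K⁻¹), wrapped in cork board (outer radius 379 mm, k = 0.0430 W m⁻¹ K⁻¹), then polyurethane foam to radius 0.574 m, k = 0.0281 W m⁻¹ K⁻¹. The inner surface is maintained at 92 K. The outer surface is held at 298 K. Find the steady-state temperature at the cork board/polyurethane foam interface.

Treat each layer as a resistance in series:
  R_copper = (1/0.214 − 1/0.255)/(4πk) = 0.7513/(4π·321) = 1.863×10^-4 K/W
  R_cork board = (1/0.255 − 1/0.379)/(4πk) = 1.283/(4π·0.0430) = 2.374 K/W
  R_polyurethane foam = (1/0.379 − 1/0.574)/(4πk) = 0.8964/(4π·0.0281) = 2.538 K/W
ΣR = 1.863×10^-4 + 2.374 + 2.538 = 4.912 K/W
Q = ΔT/ΣR = (92 K − 298 K)/4.912 = -41.94 W
From the inner boundary to the cork board/polyurethane foam interface, ΣR_partial = 2.374 K/W.
T_interface = T_in − Q·ΣR_partial = 92 K − (-41.94)(2.374) = 191.6 K

T = 191.6 K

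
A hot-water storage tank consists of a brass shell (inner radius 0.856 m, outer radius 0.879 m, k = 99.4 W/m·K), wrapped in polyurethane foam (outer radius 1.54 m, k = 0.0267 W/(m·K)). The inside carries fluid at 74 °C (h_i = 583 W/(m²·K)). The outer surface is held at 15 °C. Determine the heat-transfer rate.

Resistance network (inner→outer):
  R_conv,in = 1/(4πr²h) = 1/(4π·0.856²·583) = 1.863×10^-4 K/W
  R_brass = (1/0.856 − 1/0.879)/(4πk) = 0.03057/(4π·99.4) = 2.447×10^-5 K/W
  R_polyurethane foam = (1/0.879 − 1/1.54)/(4πk) = 0.4883/(4π·0.0267) = 1.455 K/W
ΣR = 1.863×10^-4 + 2.447×10^-5 + 1.455 = 1.455 K/W
Q = ΔT/ΣR = (74 °C − 15 °C)/1.455 = 40.5 W

Q = 40.5 W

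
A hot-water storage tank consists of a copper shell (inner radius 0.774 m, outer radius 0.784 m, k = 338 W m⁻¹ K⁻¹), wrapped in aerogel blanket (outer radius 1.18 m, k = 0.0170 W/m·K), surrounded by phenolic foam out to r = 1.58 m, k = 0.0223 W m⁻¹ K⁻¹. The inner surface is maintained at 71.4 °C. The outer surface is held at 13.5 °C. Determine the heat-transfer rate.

Series thermal resistances, inner to outer:
  R_copper = (1/0.774 − 1/0.784)/(4πk) = 0.01648/(4π·338) = 3.880×10^-6 K/W
  R_aerogel blanket = (1/0.784 − 1/1.18)/(4πk) = 0.4281/(4π·0.0170) = 2.004 K/W
  R_phenolic foam = (1/1.18 − 1/1.58)/(4πk) = 0.2145/(4π·0.0223) = 0.7656 K/W
ΣR = 3.880×10^-6 + 2.004 + 0.7656 = 2.770 K/W
Q = ΔT/ΣR = (71.4 °C − 13.5 °C)/2.770 = 20.9 W

Q = 20.9 W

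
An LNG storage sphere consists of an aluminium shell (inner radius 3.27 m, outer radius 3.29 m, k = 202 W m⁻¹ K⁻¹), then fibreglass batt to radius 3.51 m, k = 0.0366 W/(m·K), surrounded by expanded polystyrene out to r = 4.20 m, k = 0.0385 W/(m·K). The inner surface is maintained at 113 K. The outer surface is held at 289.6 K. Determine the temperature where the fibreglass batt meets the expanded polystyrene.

Treat each layer as a resistance in series:
  R_aluminium = (1/3.27 − 1/3.29)/(4πk) = 0.001859/(4π·202) = 7.324×10^-7 K/W
  R_fibreglass batt = (1/3.29 − 1/3.51)/(4πk) = 0.01905/(4π·0.0366) = 0.04142 K/W
  R_expanded polystyrene = (1/3.51 − 1/4.20)/(4πk) = 0.04681/(4π·0.0385) = 0.09674 K/W
ΣR = 7.324×10^-7 + 0.04142 + 0.09674 = 0.1382 K/W
Q = ΔT/ΣR = (113 K − 289.6 K)/0.1382 = -1278 W
From the inner boundary to the fibreglass batt/expanded polystyrene interface, ΣR_partial = 0.04142 K/W.
T_interface = T_in − Q·ΣR_partial = 113 K − (-1278)(0.04142) = 166 K

T = 166 K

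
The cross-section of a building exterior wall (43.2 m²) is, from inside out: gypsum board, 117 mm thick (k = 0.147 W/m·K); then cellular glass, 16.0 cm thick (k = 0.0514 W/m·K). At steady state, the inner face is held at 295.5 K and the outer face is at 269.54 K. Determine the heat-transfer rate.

Resistance network (inner→outer):
  R_gypsum board = L/(kA) = 0.117/(0.147·43.2) = 0.01842 K/W
  R_cellular glass = L/(kA) = 0.160/(0.0514·43.2) = 0.07206 K/W
ΣR = 0.01842 + 0.07206 = 0.09048 K/W
Q = ΔT/ΣR = (295.5 K − 269.54 K)/0.09048 = 287 W

Q = 287 W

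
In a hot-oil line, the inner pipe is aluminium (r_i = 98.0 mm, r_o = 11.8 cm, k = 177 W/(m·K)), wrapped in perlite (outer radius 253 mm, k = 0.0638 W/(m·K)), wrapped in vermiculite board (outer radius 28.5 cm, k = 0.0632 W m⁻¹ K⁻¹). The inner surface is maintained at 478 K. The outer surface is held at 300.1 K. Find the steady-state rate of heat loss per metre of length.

Treat each layer as a resistance in series:
  R'_aluminium = ln(0.118/0.0980)/(2πk) = 0.1857/(2π·177) = 1.670×10^-4 m·K/W
  R'_perlite = ln(0.253/0.118)/(2πk) = 0.7627/(2π·0.0638) = 1.903 m·K/W
  R'_vermiculite board = ln(0.285/0.253)/(2πk) = 0.1191/(2π·0.0632) = 0.2999 m·K/W
ΣR = 1.670×10^-4 + 1.903 + 0.2999 = 2.203 m·K/W
Q' = ΔT/ΣR = (478 K − 300.1 K)/2.203 = 80.8 W/m

Q' = 80.8 W/m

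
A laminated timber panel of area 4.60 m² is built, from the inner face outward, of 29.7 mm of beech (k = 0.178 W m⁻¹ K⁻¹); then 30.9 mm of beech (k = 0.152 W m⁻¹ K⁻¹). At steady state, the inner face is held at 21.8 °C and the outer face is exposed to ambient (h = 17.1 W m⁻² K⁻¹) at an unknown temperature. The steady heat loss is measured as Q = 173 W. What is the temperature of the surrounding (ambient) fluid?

T_out = 5.68 °C

Sum the resistances:
  R_beech = L/(kA) = 0.0297/(0.178·4.60) = 0.03627 K/W
  R_beech = L/(kA) = 0.0309/(0.152·4.60) = 0.04419 K/W
  R_conv,out = 1/(hA) = 1/(17.1·4.60) = 0.01271 K/W
ΣR = 0.09318 K/W
ΔT = Q·ΣR = 173 × 0.09318 = 16.12 K
Heat flows outward, so T_out = T_in − ΔT = 21.8 − 16.12 = 5.68 °C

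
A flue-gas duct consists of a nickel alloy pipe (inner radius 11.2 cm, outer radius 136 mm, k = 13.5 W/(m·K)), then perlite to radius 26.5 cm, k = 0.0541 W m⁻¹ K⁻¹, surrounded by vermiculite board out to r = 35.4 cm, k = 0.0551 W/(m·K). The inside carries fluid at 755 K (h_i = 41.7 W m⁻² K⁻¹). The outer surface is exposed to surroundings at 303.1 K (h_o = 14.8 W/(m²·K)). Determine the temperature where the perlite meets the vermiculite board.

T = 440 K

Series thermal resistances, inner to outer:
  R'_conv,in = 1/(2πr h) = 1/(2π·0.112·41.7) = 0.03408 m·K/W
  R'_nickel alloy = ln(0.136/0.112)/(2πk) = 0.1942/(2π·13.5) = 0.002289 m·K/W
  R'_perlite = ln(0.265/0.136)/(2πk) = 0.6671/(2π·0.0541) = 1.962 m·K/W
  R'_vermiculite board = ln(0.354/0.265)/(2πk) = 0.2896/(2π·0.0551) = 0.8364 m·K/W
  R'_conv,out = 1/(2πr h) = 1/(2π·0.354·14.8) = 0.03038 m·K/W
ΣR = 0.03408 + 0.002289 + 1.962 + 0.8364 + 0.03038 = 2.865 m·K/W
Q' = ΔT/ΣR = (755 K − 303.1 K)/2.865 = 157.7 W/m
From the inner boundary to the perlite/vermiculite board interface, ΣR_partial = 1.998 m·K/W.
T_interface = T_in − Q'·ΣR_partial = 755 K − (157.7)(1.998) = 440 K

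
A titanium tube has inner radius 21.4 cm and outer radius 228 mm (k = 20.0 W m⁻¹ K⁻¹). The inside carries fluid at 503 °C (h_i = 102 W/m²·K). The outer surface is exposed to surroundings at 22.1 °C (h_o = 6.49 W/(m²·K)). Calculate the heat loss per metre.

Treat each layer as a resistance in series:
  R'_conv,in = 1/(2πr h) = 1/(2π·0.214·102) = 0.007291 m·K/W
  R'_titanium = ln(0.228/0.214)/(2πk) = 0.06337/(2π·20.0) = 5.043×10^-4 m·K/W
  R'_conv,out = 1/(2πr h) = 1/(2π·0.228·6.49) = 0.1076 m·K/W
ΣR = 0.007291 + 5.043×10^-4 + 0.1076 = 0.1154 m·K/W
Q' = ΔT/ΣR = (503 °C − 22.1 °C)/0.1154 = 4170 W/m

Q' = 4170 W/m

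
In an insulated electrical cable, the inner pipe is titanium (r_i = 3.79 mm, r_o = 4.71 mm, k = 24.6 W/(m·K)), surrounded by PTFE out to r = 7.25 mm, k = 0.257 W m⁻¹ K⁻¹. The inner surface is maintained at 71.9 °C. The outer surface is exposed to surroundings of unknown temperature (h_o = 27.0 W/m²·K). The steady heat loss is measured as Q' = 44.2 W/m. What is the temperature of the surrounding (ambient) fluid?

T_out = 24.1 °C

Sum the resistances:
  R'_titanium = ln(0.00471/0.00379)/(2πk) = 0.2173/(2π·24.6) = 0.001406 m·K/W
  R'_PTFE = ln(0.00725/0.00471)/(2πk) = 0.4313/(2π·0.257) = 0.2671 m·K/W
  R'_conv,out = 1/(2πr h) = 1/(2π·0.00725·27.0) = 0.8131 m·K/W
ΣR = 1.082 m·K/W
ΔT = Q'·ΣR = 44.2 × 1.082 = 47.82 K
Heat flows outward, so T_out = T_in − ΔT = 71.9 − 47.82 = 24.1 °C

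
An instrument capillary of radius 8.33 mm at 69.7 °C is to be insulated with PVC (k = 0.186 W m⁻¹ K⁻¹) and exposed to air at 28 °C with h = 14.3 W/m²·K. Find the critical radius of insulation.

For a cylinder, r_cr = k_ins/h = 0.186/14.3 = 0.0130 m = 1.30 cm

r_cr = 1.30 cm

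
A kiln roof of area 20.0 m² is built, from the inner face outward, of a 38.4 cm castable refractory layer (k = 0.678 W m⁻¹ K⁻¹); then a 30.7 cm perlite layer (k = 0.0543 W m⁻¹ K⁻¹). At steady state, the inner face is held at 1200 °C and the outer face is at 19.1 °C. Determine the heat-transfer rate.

Series thermal resistances, inner to outer:
  R_castable refractory = L/(kA) = 0.384/(0.678·20.0) = 0.02832 K/W
  R_perlite = L/(kA) = 0.307/(0.0543·20.0) = 0.2827 K/W
ΣR = 0.02832 + 0.2827 = 0.3110 K/W
Q = ΔT/ΣR = (1200 °C − 19.1 °C)/0.3110 = 3800 W

Q = 3.80 kW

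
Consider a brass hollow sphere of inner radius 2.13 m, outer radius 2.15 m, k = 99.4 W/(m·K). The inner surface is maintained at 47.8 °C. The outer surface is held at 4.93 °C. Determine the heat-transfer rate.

Q = 4πk·ΔT/(1/r₁ − 1/r₂) = 4π × 99.4 × 42.87 / (1/2.13 − 1/2.15) = 1.23×10^7 W

Q = 12300 kW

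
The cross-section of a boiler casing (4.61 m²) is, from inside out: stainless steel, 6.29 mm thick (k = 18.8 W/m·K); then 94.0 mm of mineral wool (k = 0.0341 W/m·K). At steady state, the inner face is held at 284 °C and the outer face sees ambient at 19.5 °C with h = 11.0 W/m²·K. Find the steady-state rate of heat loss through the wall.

Q = 428 W

Treat each layer as a resistance in series:
  R_stainless steel = L/(kA) = 0.00629/(18.8·4.61) = 7.258×10^-5 K/W
  R_mineral wool = L/(kA) = 0.0940/(0.0341·4.61) = 0.5980 K/W
  R_conv,out = 1/(hA) = 1/(11.0·4.61) = 0.01972 K/W
ΣR = 7.258×10^-5 + 0.5980 + 0.01972 = 0.6178 K/W
Q = ΔT/ΣR = (284 °C − 19.5 °C)/0.6178 = 428 W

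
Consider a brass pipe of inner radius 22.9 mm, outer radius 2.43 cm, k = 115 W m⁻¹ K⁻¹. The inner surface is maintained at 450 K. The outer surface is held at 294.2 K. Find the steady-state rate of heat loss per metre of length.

Q' = 2πk·ΔT/ln(r₂/r₁) = 2π × 115 × 155.8 / ln(0.0243/0.0229) = 1.90×10^6 W/m

Q' = 1.90×10^6 W/m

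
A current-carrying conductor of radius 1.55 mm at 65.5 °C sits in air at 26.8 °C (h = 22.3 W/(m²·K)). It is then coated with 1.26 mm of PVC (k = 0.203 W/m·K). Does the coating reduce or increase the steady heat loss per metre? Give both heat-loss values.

Critical radius for a cylinder: r_cr = k/h = 0.00910 m = 0.910 cm.
Outer radius after coating: r₂ = 0.00155 + 0.00126 = 0.00281 m.
Since r₁ < r_cr and r₂ ≤ r_cr, the coating moves toward the maximum at r_cr — heat loss rises.
Bare: R = 1/(2πr₁h) = 4.605 m·K/W; Q = 38.7/4.605 = 8.40 W/m.
Coated: R = R_cond + R_conv = 3.006 m·K/W; Q = 38.7/3.006 = 12.9 W/m.

increases: 8.40 → 12.9 W/m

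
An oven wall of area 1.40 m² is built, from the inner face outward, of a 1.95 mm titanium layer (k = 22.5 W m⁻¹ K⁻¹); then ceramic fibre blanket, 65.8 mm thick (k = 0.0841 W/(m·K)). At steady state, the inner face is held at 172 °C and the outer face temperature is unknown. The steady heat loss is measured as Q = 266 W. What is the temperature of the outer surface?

T_out = 23.3 °C

Series resistances:
  R_titanium = L/(kA) = 0.00195/(22.5·1.40) = 6.190×10^-5 K/W
  R_ceramic fibre blanket = L/(kA) = 0.0658/(0.0841·1.40) = 0.5589 K/W
ΣR = 0.5589 K/W
ΔT = Q·ΣR = 266 × 0.5589 = 148.7 K
Heat flows outward, so T_out = T_in − ΔT = 172 − 148.7 = 23.3 °C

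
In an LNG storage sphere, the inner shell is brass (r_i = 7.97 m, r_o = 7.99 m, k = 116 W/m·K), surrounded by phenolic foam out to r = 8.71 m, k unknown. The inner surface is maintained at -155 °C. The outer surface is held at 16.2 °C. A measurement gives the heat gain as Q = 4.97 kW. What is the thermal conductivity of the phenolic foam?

ΣR = ΔT/Q = |-155 − 16.2|/4970 = 0.03445 K/W
Known resistances:
  R_brass = (1/7.97 − 1/7.99)/(4πk) = 3.141×10^-4/(4π·116) = 2.155×10^-7 K/W
R_phenolic foam = ΣR − ΣR_known = 0.03445 − 2.155×10^-7 = 0.03445 K/W
(1/r₁−1/r₂)/(4πk) = 0.03445 ⇒ k = 0.01035/(4π·0.03445) = 0.0239 W/m·K

k = 0.0239 W/m·K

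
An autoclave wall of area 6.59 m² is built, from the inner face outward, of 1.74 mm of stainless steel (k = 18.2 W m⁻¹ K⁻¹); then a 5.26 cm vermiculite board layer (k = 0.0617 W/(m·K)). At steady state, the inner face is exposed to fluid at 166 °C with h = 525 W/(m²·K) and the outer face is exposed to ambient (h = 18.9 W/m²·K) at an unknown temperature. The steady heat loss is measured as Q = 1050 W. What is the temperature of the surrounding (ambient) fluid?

Sum the resistances:
  R_conv,in = 1/(hA) = 1/(525·6.59) = 2.890×10^-4 K/W
  R_stainless steel = L/(kA) = 0.00174/(18.2·6.59) = 1.451×10^-5 K/W
  R_vermiculite board = L/(kA) = 0.0526/(0.0617·6.59) = 0.1294 K/W
  R_conv,out = 1/(hA) = 1/(18.9·6.59) = 0.008029 K/W
ΣR = 0.1377 K/W
ΔT = Q·ΣR = 1050 × 0.1377 = 144.6 K
Heat flows outward, so T_out = T_in − ΔT = 166 − 144.6 = 21.4 °C

T_out = 21.4 °C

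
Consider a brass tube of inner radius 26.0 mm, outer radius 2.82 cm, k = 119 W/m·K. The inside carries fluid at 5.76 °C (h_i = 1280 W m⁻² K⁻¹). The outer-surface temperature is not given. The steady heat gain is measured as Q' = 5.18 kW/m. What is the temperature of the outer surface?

T_out = 31.1 °C

Sum the resistances:
  R'_conv,in = 1/(2πr h) = 1/(2π·0.0260·1280) = 0.004782 m·K/W
  R'_brass = ln(0.0282/0.0260)/(2πk) = 0.08123/(2π·119) = 1.086×10^-4 m·K/W
ΣR = 0.004891 m·K/W
ΔT = Q'·ΣR = 5180 × 0.004891 = 25.34 K
Heat flows inward, so T_out = T_in + ΔT = 5.76 + 25.34 = 31.1 °C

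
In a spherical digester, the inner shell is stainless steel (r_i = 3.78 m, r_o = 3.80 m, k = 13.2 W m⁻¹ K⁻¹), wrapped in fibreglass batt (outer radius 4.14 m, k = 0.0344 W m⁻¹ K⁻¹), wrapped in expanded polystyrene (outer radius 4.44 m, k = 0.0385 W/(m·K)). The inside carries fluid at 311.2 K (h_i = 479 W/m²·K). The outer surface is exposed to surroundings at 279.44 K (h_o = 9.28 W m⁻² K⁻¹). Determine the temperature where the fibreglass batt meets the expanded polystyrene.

Series thermal resistances, inner to outer:
  R_conv,in = 1/(4πr²h) = 1/(4π·3.78²·479) = 1.163×10^-5 K/W
  R_stainless steel = (1/3.78 − 1/3.80)/(4πk) = 0.001392/(4π·13.2) = 8.394×10^-6 K/W
  R_fibreglass batt = (1/3.80 − 1/4.14)/(4πk) = 0.02161/(4π·0.0344) = 0.05000 K/W
  R_expanded polystyrene = (1/4.14 − 1/4.44)/(4πk) = 0.01632/(4π·0.0385) = 0.03373 K/W
  R_conv,out = 1/(4πr²h) = 1/(4π·4.44²·9.28) = 4.350×10^-4 K/W
ΣR = 1.163×10^-5 + 8.394×10^-6 + 0.05000 + 0.03373 + 4.350×10^-4 = 0.08419 K/W
Q = ΔT/ΣR = (311.2 K − 279.44 K)/0.08419 = 377.2 W
From the inner boundary to the fibreglass batt/expanded polystyrene interface, ΣR_partial = 0.05002 K/W.
T_interface = T_in − Q·ΣR_partial = 311.2 K − (377.2)(0.05002) = 292.3 K

T = 292.3 K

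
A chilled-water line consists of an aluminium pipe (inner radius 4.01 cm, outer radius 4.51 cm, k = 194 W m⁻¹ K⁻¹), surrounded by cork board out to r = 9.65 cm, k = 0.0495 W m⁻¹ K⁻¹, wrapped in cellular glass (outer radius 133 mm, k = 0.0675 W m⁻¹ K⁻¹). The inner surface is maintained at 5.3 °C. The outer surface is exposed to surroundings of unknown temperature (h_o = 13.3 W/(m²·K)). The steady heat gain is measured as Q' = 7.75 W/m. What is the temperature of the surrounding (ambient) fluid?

T_out = 30.8 °C

Sum the resistances:
  R'_aluminium = ln(0.0451/0.0401)/(2πk) = 0.1175/(2π·194) = 9.640×10^-5 m·K/W
  R'_cork board = ln(0.0965/0.0451)/(2πk) = 0.7607/(2π·0.0495) = 2.446 m·K/W
  R'_cellular glass = ln(0.133/0.0965)/(2πk) = 0.3208/(2π·0.0675) = 0.7564 m·K/W
  R'_conv,out = 1/(2πr h) = 1/(2π·0.133·13.3) = 0.08997 m·K/W
ΣR = 3.292 m·K/W
ΔT = Q'·ΣR = 7.75 × 3.292 = 25.51 K
Heat flows inward, so T_out = T_in + ΔT = 5.3 + 25.51 = 30.8 °C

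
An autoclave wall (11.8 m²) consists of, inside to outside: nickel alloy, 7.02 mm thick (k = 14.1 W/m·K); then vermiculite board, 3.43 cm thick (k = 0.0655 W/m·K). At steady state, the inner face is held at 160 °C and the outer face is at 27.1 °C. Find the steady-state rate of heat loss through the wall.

Treat each layer as a resistance in series:
  R_nickel alloy = L/(kA) = 0.00702/(14.1·11.8) = 4.219×10^-5 K/W
  R_vermiculite board = L/(kA) = 0.0343/(0.0655·11.8) = 0.04438 K/W
ΣR = 4.219×10^-5 + 0.04438 = 0.04442 K/W
Q = ΔT/ΣR = (160 °C − 27.1 °C)/0.04442 = 2990 W

Q = 2990 W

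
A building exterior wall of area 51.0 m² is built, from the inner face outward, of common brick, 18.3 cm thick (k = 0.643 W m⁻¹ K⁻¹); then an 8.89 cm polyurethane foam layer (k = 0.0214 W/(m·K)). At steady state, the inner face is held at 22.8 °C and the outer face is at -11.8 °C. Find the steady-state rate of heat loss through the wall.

Q = 398 W

Resistance network (inner→outer):
  R_common brick = L/(kA) = 0.183/(0.643·51.0) = 0.005580 K/W
  R_polyurethane foam = L/(kA) = 0.0889/(0.0214·51.0) = 0.08146 K/W
ΣR = 0.005580 + 0.08146 = 0.08704 K/W
Q = ΔT/ΣR = (22.8 °C − -11.8 °C)/0.08704 = 398 W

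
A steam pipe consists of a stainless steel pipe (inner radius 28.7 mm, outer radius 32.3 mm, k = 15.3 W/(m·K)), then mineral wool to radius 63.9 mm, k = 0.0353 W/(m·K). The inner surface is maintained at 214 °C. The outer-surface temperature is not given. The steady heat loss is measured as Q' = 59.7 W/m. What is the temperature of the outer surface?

Series resistances:
  R'_stainless steel = ln(0.0323/0.0287)/(2πk) = 0.1182/(2π·15.3) = 0.001229 m·K/W
  R'_mineral wool = ln(0.0639/0.0323)/(2πk) = 0.6823/(2π·0.0353) = 3.076 m·K/W
ΣR = 3.077 m·K/W
ΔT = Q'·ΣR = 59.7 × 3.077 = 183.7 K
Heat flows outward, so T_out = T_in − ΔT = 214 − 183.7 = 30.3 °C

T_out = 30.3 °C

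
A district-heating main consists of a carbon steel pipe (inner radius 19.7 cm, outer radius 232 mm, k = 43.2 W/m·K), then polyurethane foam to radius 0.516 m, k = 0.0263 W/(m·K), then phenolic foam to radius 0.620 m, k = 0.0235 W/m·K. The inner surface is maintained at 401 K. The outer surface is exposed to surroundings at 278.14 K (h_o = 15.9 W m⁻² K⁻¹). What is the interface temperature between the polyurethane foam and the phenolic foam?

Resistance network (inner→outer):
  R'_carbon steel = ln(0.232/0.197)/(2πk) = 0.1635/(2π·43.2) = 6.025×10^-4 m·K/W
  R'_polyurethane foam = ln(0.516/0.232)/(2πk) = 0.7994/(2π·0.0263) = 4.837 m·K/W
  R'_phenolic foam = ln(0.620/0.516)/(2πk) = 0.1836/(2π·0.0235) = 1.244 m·K/W
  R'_conv,out = 1/(2πr h) = 1/(2π·0.620·15.9) = 0.01614 m·K/W
ΣR = 6.025×10^-4 + 4.837 + 1.244 + 0.01614 = 6.098 m·K/W
Q' = ΔT/ΣR = (401 K − 278.14 K)/6.098 = 20.15 W/m
From the inner boundary to the polyurethane foam/phenolic foam interface, ΣR_partial = 4.838 m·K/W.
T_interface = T_in − Q'·ΣR_partial = 401 K − (20.15)(4.838) = 303.5 K

T = 303.5 K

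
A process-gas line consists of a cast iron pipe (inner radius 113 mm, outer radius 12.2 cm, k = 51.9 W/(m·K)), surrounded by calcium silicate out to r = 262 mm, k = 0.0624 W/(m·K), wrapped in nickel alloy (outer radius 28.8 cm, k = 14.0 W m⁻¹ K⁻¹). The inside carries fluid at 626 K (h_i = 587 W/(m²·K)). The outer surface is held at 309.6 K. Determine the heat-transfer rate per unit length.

Resistance network (inner→outer):
  R'_conv,in = 1/(2πr h) = 1/(2π·0.113·587) = 0.002399 m·K/W
  R'_cast iron = ln(0.122/0.113)/(2πk) = 0.07663/(2π·51.9) = 2.350×10^-4 m·K/W
  R'_calcium silicate = ln(0.262/0.122)/(2πk) = 0.7643/(2π·0.0624) = 1.949 m·K/W
  R'_nickel alloy = ln(0.288/0.262)/(2πk) = 0.09462/(2π·14.0) = 0.001076 m·K/W
ΣR = 0.002399 + 2.350×10^-4 + 1.949 + 0.001076 = 1.953 m·K/W
Q' = ΔT/ΣR = (626 K − 309.6 K)/1.953 = 162 W/m

Q' = 162 W/m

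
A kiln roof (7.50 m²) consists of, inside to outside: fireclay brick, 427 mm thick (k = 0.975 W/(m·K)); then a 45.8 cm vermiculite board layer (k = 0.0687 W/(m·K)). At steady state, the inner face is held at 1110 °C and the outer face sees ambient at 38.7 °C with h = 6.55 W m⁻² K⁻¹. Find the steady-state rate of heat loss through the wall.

Series thermal resistances, inner to outer:
  R_fireclay brick = L/(kA) = 0.427/(0.975·7.50) = 0.05839 K/W
  R_vermiculite board = L/(kA) = 0.458/(0.0687·7.50) = 0.8889 K/W
  R_conv,out = 1/(hA) = 1/(6.55·7.50) = 0.02036 K/W
ΣR = 0.05839 + 0.8889 + 0.02036 = 0.9677 K/W
Q = ΔT/ΣR = (1110 °C − 38.7 °C)/0.9677 = 1110 W

Q = 1110 W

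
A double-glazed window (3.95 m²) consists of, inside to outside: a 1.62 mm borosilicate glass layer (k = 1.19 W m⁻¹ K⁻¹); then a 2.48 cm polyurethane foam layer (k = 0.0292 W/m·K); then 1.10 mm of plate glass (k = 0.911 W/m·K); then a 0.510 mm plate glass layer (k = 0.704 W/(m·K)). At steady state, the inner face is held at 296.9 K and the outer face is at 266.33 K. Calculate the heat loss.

Q = 142 W

Series thermal resistances, inner to outer:
  R_borosilicate glass = L/(kA) = 0.00162/(1.19·3.95) = 3.446×10^-4 K/W
  R_polyurethane foam = L/(kA) = 0.0248/(0.0292·3.95) = 0.2150 K/W
  R_plate glass = L/(kA) = 0.00110/(0.911·3.95) = 3.057×10^-4 K/W
  R_plate glass = L/(kA) = 5.10×10^-4/(0.704·3.95) = 1.834×10^-4 K/W
ΣR = 3.446×10^-4 + 0.2150 + 3.057×10^-4 + 1.834×10^-4 = 0.2158 K/W
Q = ΔT/ΣR = (296.9 K − 266.33 K)/0.2158 = 142 W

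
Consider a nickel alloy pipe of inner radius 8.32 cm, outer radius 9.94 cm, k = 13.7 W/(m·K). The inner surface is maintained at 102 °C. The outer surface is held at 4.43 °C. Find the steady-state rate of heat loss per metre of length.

Q' = 47200 W/m

Q' = 2πk·ΔT/ln(r₂/r₁) = 2π × 13.7 × 97.57 / ln(0.0994/0.0832) = 47200 W/m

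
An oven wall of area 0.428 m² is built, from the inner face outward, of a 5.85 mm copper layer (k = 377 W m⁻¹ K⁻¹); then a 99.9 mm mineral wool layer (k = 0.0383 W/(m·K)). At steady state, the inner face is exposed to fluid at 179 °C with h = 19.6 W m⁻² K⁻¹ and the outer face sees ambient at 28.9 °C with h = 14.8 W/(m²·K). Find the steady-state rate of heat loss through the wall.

Q = 23.6 W

Series thermal resistances, inner to outer:
  R_conv,in = 1/(hA) = 1/(19.6·0.428) = 0.1192 K/W
  R_copper = L/(kA) = 0.00585/(377·0.428) = 3.626×10^-5 K/W
  R_mineral wool = L/(kA) = 0.0999/(0.0383·0.428) = 6.094 K/W
  R_conv,out = 1/(hA) = 1/(14.8·0.428) = 0.1579 K/W
ΣR = 0.1192 + 3.626×10^-5 + 6.094 + 0.1579 = 6.371 K/W
Q = ΔT/ΣR = (179 °C − 28.9 °C)/6.371 = 23.6 W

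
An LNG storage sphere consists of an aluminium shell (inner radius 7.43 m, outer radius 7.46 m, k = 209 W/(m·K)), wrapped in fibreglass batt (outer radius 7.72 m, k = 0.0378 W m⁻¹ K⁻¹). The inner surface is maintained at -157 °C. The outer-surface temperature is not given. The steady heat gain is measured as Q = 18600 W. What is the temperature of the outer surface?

Sum the resistances:
  R_aluminium = (1/7.43 − 1/7.46)/(4πk) = 5.412×10^-4/(4π·209) = 2.061×10^-7 K/W
  R_fibreglass batt = (1/7.46 − 1/7.72)/(4πk) = 0.004515/(4π·0.0378) = 0.009504 K/W
ΣR = 0.009504 K/W
ΔT = Q·ΣR = 18600 × 0.009504 = 176.8 K
Heat flows inward, so T_out = T_in + ΔT = -157 + 176.8 = 19.8 °C

T_out = 19.8 °C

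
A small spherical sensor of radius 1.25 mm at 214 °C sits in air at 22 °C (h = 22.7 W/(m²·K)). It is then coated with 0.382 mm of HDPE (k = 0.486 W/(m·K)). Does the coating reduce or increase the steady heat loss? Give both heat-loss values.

Critical radius for a sphere: r_cr = 2k/h = 0.0428 m = 4.28 cm.
Outer radius after coating: r₂ = 0.00125 + 3.82×10^-4 = 0.001632 m.
Since r₁ < r_cr and r₂ ≤ r_cr, the coating moves toward the maximum at r_cr — heat loss rises.
Bare: R = 1/(4πr₁²h) = 2244 K/W; Q = 192/2244 = 0.0856 W.
Coated: R = R_cond + R_conv = 1347 K/W; Q = 192/1347 = 0.143 W.

increases: 0.0856 → 0.143 W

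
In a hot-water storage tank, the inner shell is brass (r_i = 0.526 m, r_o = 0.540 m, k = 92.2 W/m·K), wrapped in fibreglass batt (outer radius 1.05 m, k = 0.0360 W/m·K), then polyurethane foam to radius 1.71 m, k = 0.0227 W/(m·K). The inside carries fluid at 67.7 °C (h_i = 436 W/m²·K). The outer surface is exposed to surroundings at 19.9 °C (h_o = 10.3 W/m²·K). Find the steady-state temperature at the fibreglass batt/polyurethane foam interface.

Series thermal resistances, inner to outer:
  R_conv,in = 1/(4πr²h) = 1/(4π·0.526²·436) = 6.597×10^-4 K/W
  R_brass = (1/0.526 − 1/0.540)/(4πk) = 0.04929/(4π·92.2) = 4.254×10^-5 K/W
  R_fibreglass batt = (1/0.540 − 1/1.05)/(4πk) = 0.8995/(4π·0.0360) = 1.988 K/W
  R_polyurethane foam = (1/1.05 − 1/1.71)/(4πk) = 0.3676/(4π·0.0227) = 1.289 K/W
  R_conv,out = 1/(4πr²h) = 1/(4π·1.71²·10.3) = 0.002642 K/W
ΣR = 6.597×10^-4 + 4.254×10^-5 + 1.988 + 1.289 + 0.002642 = 3.280 K/W
Q = ΔT/ΣR = (67.7 °C − 19.9 °C)/3.280 = 14.57 W
From the inner boundary to the fibreglass batt/polyurethane foam interface, ΣR_partial = 1.989 K/W.
T_interface = T_in − Q·ΣR_partial = 67.7 °C − (14.57)(1.989) = 38.7 °C

T = 38.7 °C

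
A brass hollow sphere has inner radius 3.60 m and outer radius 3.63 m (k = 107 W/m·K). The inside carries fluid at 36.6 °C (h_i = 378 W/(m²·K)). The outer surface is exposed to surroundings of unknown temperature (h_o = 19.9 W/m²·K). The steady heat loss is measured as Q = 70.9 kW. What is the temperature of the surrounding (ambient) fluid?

Series resistances:
  R_conv,in = 1/(4πr²h) = 1/(4π·3.60²·378) = 1.624×10^-5 K/W
  R_brass = (1/3.60 − 1/3.63)/(4πk) = 0.002296/(4π·107) = 1.707×10^-6 K/W
  R_conv,out = 1/(4πr²h) = 1/(4π·3.63²·19.9) = 3.035×10^-4 K/W
ΣR = 3.214×10^-4 K/W
ΔT = Q·ΣR = 70900 × 3.214×10^-4 = 22.79 K
Heat flows outward, so T_out = T_in − ΔT = 36.6 − 22.79 = 13.8 °C

T_out = 13.8 °C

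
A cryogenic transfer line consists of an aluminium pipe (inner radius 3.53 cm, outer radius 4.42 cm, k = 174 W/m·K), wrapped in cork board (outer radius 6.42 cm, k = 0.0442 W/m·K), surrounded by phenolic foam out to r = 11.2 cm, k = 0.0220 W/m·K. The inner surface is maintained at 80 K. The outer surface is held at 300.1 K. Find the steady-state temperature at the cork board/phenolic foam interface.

Series thermal resistances, inner to outer:
  R'_aluminium = ln(0.0442/0.0353)/(2πk) = 0.2248/(2π·174) = 2.057×10^-4 m·K/W
  R'_cork board = ln(0.0642/0.0442)/(2πk) = 0.3733/(2π·0.0442) = 1.344 m·K/W
  R'_phenolic foam = ln(0.112/0.0642)/(2πk) = 0.5565/(2π·0.0220) = 4.026 m·K/W
ΣR = 2.057×10^-4 + 1.344 + 4.026 = 5.370 m·K/W
Q' = ΔT/ΣR = (80 K − 300.1 K)/5.370 = -40.99 W/m
From the inner boundary to the cork board/phenolic foam interface, ΣR_partial = 1.344 m·K/W.
T_interface = T_in − Q'·ΣR_partial = 80 K − (-40.99)(1.344) = 135 K

T = 135 K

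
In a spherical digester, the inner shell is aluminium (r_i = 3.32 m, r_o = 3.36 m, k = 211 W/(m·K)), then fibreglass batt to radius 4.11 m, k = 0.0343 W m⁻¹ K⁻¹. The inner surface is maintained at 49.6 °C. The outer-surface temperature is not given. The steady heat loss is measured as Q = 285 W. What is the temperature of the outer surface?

T_out = 13.7 °C

Series resistances:
  R_aluminium = (1/3.32 − 1/3.36)/(4πk) = 0.003586/(4π·211) = 1.352×10^-6 K/W
  R_fibreglass batt = (1/3.36 − 1/4.11)/(4πk) = 0.05431/(4π·0.0343) = 0.1260 K/W
ΣR = 0.1260 K/W
ΔT = Q·ΣR = 285 × 0.1260 = 35.91 K
Heat flows outward, so T_out = T_in − ΔT = 49.6 − 35.91 = 13.7 °C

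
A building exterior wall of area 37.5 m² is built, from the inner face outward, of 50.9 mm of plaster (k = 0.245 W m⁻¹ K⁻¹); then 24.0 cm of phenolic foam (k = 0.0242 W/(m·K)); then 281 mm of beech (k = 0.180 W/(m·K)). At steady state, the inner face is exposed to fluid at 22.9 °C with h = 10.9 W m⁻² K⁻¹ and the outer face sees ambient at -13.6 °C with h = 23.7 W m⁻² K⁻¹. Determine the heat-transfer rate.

Q = 116 W

Treat each layer as a resistance in series:
  R_conv,in = 1/(hA) = 1/(10.9·37.5) = 0.002446 K/W
  R_plaster = L/(kA) = 0.0509/(0.245·37.5) = 0.005540 K/W
  R_phenolic foam = L/(kA) = 0.240/(0.0242·37.5) = 0.2645 K/W
  R_beech = L/(kA) = 0.281/(0.180·37.5) = 0.04163 K/W
  R_conv,out = 1/(hA) = 1/(23.7·37.5) = 0.001125 K/W
ΣR = 0.002446 + 0.005540 + 0.2645 + 0.04163 + 0.001125 = 0.3152 K/W
Q = ΔT/ΣR = (22.9 °C − -13.6 °C)/0.3152 = 116 W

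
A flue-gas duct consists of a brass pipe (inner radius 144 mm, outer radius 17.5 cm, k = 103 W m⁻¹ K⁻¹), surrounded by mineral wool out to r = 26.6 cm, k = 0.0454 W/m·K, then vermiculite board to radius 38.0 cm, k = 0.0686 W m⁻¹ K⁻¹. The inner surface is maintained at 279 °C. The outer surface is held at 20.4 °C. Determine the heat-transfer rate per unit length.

Q' = 113 W/m

Treat each layer as a resistance in series:
  R'_brass = ln(0.175/0.144)/(2πk) = 0.1950/(2π·103) = 3.013×10^-4 m·K/W
  R'_mineral wool = ln(0.266/0.175)/(2πk) = 0.4187/(2π·0.0454) = 1.468 m·K/W
  R'_vermiculite board = ln(0.380/0.266)/(2πk) = 0.3567/(2π·0.0686) = 0.8275 m·K/W
ΣR = 3.013×10^-4 + 1.468 + 0.8275 = 2.296 m·K/W
Q' = ΔT/ΣR = (279 °C − 20.4 °C)/2.296 = 113 W/m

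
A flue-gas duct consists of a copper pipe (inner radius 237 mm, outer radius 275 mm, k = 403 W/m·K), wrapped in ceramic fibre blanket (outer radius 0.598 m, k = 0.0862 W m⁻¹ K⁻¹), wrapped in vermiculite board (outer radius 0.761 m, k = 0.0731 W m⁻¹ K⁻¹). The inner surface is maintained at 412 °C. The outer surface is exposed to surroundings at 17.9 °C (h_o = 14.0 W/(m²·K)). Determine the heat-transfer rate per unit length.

Q' = 200 W/m

Treat each layer as a resistance in series:
  R'_copper = ln(0.275/0.237)/(2πk) = 0.1487/(2π·403) = 5.873×10^-5 m·K/W
  R'_ceramic fibre blanket = ln(0.598/0.275)/(2πk) = 0.7768/(2π·0.0862) = 1.434 m·K/W
  R'_vermiculite board = ln(0.761/0.598)/(2πk) = 0.2410/(2π·0.0731) = 0.5248 m·K/W
  R'_conv,out = 1/(2πr h) = 1/(2π·0.761·14.0) = 0.01494 m·K/W
ΣR = 5.873×10^-5 + 1.434 + 0.5248 + 0.01494 = 1.974 m·K/W
Q' = ΔT/ΣR = (412 °C − 17.9 °C)/1.974 = 200 W/m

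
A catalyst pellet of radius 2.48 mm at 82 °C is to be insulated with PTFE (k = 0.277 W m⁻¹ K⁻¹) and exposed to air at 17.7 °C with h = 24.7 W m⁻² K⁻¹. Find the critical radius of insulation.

For a sphere, r_cr = 2k_ins/h = 2·0.277/24.7 = 0.0224 m = 2.24 cm

r_cr = 2.24 cm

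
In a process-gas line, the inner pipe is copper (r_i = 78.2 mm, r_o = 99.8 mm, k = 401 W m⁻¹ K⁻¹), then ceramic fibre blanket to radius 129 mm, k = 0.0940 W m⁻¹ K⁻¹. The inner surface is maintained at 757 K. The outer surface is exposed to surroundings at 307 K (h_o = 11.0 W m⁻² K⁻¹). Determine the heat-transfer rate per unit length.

Treat each layer as a resistance in series:
  R'_copper = ln(0.0998/0.0782)/(2πk) = 0.2439/(2π·401) = 9.680×10^-5 m·K/W
  R'_ceramic fibre blanket = ln(0.129/0.0998)/(2πk) = 0.2566/(2π·0.0940) = 0.4345 m·K/W
  R'_conv,out = 1/(2πr h) = 1/(2π·0.129·11.0) = 0.1122 m·K/W
ΣR = 9.680×10^-5 + 0.4345 + 0.1122 = 0.5468 m·K/W
Q' = ΔT/ΣR = (757 K − 307 K)/0.5468 = 823 W/m

Q' = 823 W/m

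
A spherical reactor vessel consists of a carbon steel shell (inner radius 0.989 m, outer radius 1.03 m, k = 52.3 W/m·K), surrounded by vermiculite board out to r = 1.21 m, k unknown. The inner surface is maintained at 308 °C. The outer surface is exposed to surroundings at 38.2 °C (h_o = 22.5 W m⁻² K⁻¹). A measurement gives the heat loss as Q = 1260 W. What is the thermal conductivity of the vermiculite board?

k = 0.0543 W/m·K

ΣR = ΔT/Q = |308 − 38.2|/1260 = 0.2141 K/W
Known resistances:
  R_carbon steel = (1/0.989 − 1/1.03)/(4πk) = 0.04025/(4π·52.3) = 6.124×10^-5 K/W
  R_conv,out = 1/(4πr²h) = 1/(4π·1.21²·22.5) = 0.002416 K/W
R_vermiculite board = ΣR − ΣR_known = 0.2141 − 0.002477 = 0.2116 K/W
(1/r₁−1/r₂)/(4πk) = 0.2116 ⇒ k = 0.1444/(4π·0.2116) = 0.0543 W/m·K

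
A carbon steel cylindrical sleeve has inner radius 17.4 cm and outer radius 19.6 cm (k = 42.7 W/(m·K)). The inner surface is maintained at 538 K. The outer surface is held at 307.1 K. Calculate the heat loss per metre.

Q' = 2πk·ΔT/ln(r₂/r₁) = 2π × 42.7 × 230.9 / ln(0.196/0.174) = 5.20×10^5 W/m

Q' = 520 kW/m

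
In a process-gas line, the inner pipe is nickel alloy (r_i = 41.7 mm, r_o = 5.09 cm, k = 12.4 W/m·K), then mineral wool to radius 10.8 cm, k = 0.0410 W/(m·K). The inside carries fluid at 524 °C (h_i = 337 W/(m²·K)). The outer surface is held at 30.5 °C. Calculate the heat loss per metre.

Q' = 168 W/m

Treat each layer as a resistance in series:
  R'_conv,in = 1/(2πr h) = 1/(2π·0.0417·337) = 0.01133 m·K/W
  R'_nickel alloy = ln(0.0509/0.0417)/(2πk) = 0.1994/(2π·12.4) = 0.002559 m·K/W
  R'_mineral wool = ln(0.108/0.0509)/(2πk) = 0.7523/(2π·0.0410) = 2.920 m·K/W
ΣR = 0.01133 + 0.002559 + 2.920 = 2.934 m·K/W
Q' = ΔT/ΣR = (524 °C − 30.5 °C)/2.934 = 168 W/m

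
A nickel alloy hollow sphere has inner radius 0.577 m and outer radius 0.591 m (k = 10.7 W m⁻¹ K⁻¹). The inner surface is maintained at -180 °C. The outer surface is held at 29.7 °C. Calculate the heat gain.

Q = 687 kW

Q = 4πk·ΔT/(1/r₁ − 1/r₂) = 4π × 10.7 × 209.7 / (1/0.577 − 1/0.591) = 6.87×10^5 W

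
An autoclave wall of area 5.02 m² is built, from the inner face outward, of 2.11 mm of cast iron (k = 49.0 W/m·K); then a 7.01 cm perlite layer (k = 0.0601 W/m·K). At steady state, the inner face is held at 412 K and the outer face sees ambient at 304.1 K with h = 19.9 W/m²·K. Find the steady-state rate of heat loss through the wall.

Treat each layer as a resistance in series:
  R_cast iron = L/(kA) = 0.00211/(49.0·5.02) = 8.578×10^-6 K/W
  R_perlite = L/(kA) = 0.0701/(0.0601·5.02) = 0.2323 K/W
  R_conv,out = 1/(hA) = 1/(19.9·5.02) = 0.01001 K/W
ΣR = 8.578×10^-6 + 0.2323 + 0.01001 = 0.2423 K/W
Q = ΔT/ΣR = (412 K − 304.1 K)/0.2423 = 445 W

Q = 445 W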